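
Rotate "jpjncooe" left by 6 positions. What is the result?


Input: "jpjncooe", rotate left by 6
First 6 characters: "jpjnco"
Remaining characters: "oe"
Concatenate remaining + first: "oe" + "jpjnco" = "oejpjnco"

oejpjnco


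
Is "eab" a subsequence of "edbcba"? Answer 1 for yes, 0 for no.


Check if "eab" is a subsequence of "edbcba"
Greedy scan:
  Position 0 ('e'): matches sub[0] = 'e'
  Position 1 ('d'): no match needed
  Position 2 ('b'): no match needed
  Position 3 ('c'): no match needed
  Position 4 ('b'): no match needed
  Position 5 ('a'): matches sub[1] = 'a'
Only matched 2/3 characters => not a subsequence

0


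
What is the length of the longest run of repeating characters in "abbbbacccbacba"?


Input: "abbbbacccbacba"
Scanning for longest run:
  Position 1 ('b'): new char, reset run to 1
  Position 2 ('b'): continues run of 'b', length=2
  Position 3 ('b'): continues run of 'b', length=3
  Position 4 ('b'): continues run of 'b', length=4
  Position 5 ('a'): new char, reset run to 1
  Position 6 ('c'): new char, reset run to 1
  Position 7 ('c'): continues run of 'c', length=2
  Position 8 ('c'): continues run of 'c', length=3
  Position 9 ('b'): new char, reset run to 1
  Position 10 ('a'): new char, reset run to 1
  Position 11 ('c'): new char, reset run to 1
  Position 12 ('b'): new char, reset run to 1
  Position 13 ('a'): new char, reset run to 1
Longest run: 'b' with length 4

4


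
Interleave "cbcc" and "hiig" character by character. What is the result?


Interleaving "cbcc" and "hiig":
  Position 0: 'c' from first, 'h' from second => "ch"
  Position 1: 'b' from first, 'i' from second => "bi"
  Position 2: 'c' from first, 'i' from second => "ci"
  Position 3: 'c' from first, 'g' from second => "cg"
Result: chbicicg

chbicicg


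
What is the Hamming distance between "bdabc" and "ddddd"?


Comparing "bdabc" and "ddddd" position by position:
  Position 0: 'b' vs 'd' => differ
  Position 1: 'd' vs 'd' => same
  Position 2: 'a' vs 'd' => differ
  Position 3: 'b' vs 'd' => differ
  Position 4: 'c' vs 'd' => differ
Total differences (Hamming distance): 4

4


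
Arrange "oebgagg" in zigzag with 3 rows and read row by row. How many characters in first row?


Zigzag "oebgagg" into 3 rows:
Placing characters:
  'o' => row 0
  'e' => row 1
  'b' => row 2
  'g' => row 1
  'a' => row 0
  'g' => row 1
  'g' => row 2
Rows:
  Row 0: "oa"
  Row 1: "egg"
  Row 2: "bg"
First row length: 2

2


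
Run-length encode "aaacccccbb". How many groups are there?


Input: aaacccccbb
Scanning for consecutive runs:
  Group 1: 'a' x 3 (positions 0-2)
  Group 2: 'c' x 5 (positions 3-7)
  Group 3: 'b' x 2 (positions 8-9)
Total groups: 3

3


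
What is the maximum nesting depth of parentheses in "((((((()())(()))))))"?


Input: "((((((()())(()))))))"
Tracking depth:
  Position 0 '(': depth becomes 1
  Position 1 '(': depth becomes 2
  Position 2 '(': depth becomes 3
  Position 3 '(': depth becomes 4
  Position 4 '(': depth becomes 5
  Position 5 '(': depth becomes 6
  Position 6 '(': depth becomes 7
  Position 7 ')': depth becomes 6
  Position 8 '(': depth becomes 7
  Position 9 ')': depth becomes 6
  Position 10 ')': depth becomes 5
  Position 11 '(': depth becomes 6
  Position 12 '(': depth becomes 7
  Position 13 ')': depth becomes 6
  Position 14 ')': depth becomes 5
  Position 15 ')': depth becomes 4
  Position 16 ')': depth becomes 3
  Position 17 ')': depth becomes 2
  Position 18 ')': depth becomes 1
  Position 19 ')': depth becomes 0
Maximum depth reached: 7

7


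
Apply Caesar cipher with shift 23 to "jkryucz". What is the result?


Caesar cipher: shift "jkryucz" by 23
  'j' (pos 9) + 23 = pos 6 = 'g'
  'k' (pos 10) + 23 = pos 7 = 'h'
  'r' (pos 17) + 23 = pos 14 = 'o'
  'y' (pos 24) + 23 = pos 21 = 'v'
  'u' (pos 20) + 23 = pos 17 = 'r'
  'c' (pos 2) + 23 = pos 25 = 'z'
  'z' (pos 25) + 23 = pos 22 = 'w'
Result: ghovrzw

ghovrzw


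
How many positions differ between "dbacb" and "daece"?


Comparing "dbacb" and "daece" position by position:
  Position 0: 'd' vs 'd' => same
  Position 1: 'b' vs 'a' => DIFFER
  Position 2: 'a' vs 'e' => DIFFER
  Position 3: 'c' vs 'c' => same
  Position 4: 'b' vs 'e' => DIFFER
Positions that differ: 3

3


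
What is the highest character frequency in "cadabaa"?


Input: cadabaa
Character counts:
  'a': 4
  'b': 1
  'c': 1
  'd': 1
Maximum frequency: 4

4


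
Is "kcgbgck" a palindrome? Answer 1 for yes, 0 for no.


Input: kcgbgck
Reversed: kcgbgck
  Compare pos 0 ('k') with pos 6 ('k'): match
  Compare pos 1 ('c') with pos 5 ('c'): match
  Compare pos 2 ('g') with pos 4 ('g'): match
Result: palindrome

1


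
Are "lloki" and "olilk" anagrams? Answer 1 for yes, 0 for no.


Strings: "lloki", "olilk"
Sorted first:  ikllo
Sorted second: ikllo
Sorted forms match => anagrams

1


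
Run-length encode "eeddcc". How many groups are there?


Input: eeddcc
Scanning for consecutive runs:
  Group 1: 'e' x 2 (positions 0-1)
  Group 2: 'd' x 2 (positions 2-3)
  Group 3: 'c' x 2 (positions 4-5)
Total groups: 3

3


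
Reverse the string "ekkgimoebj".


Input: ekkgimoebj
Reading characters right to left:
  Position 9: 'j'
  Position 8: 'b'
  Position 7: 'e'
  Position 6: 'o'
  Position 5: 'm'
  Position 4: 'i'
  Position 3: 'g'
  Position 2: 'k'
  Position 1: 'k'
  Position 0: 'e'
Reversed: jbeomigkke

jbeomigkke


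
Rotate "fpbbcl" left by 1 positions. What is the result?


Input: "fpbbcl", rotate left by 1
First 1 characters: "f"
Remaining characters: "pbbcl"
Concatenate remaining + first: "pbbcl" + "f" = "pbbclf"

pbbclf


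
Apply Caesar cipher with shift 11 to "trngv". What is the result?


Caesar cipher: shift "trngv" by 11
  't' (pos 19) + 11 = pos 4 = 'e'
  'r' (pos 17) + 11 = pos 2 = 'c'
  'n' (pos 13) + 11 = pos 24 = 'y'
  'g' (pos 6) + 11 = pos 17 = 'r'
  'v' (pos 21) + 11 = pos 6 = 'g'
Result: ecyrg

ecyrg


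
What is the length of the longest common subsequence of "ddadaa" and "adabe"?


LCS of "ddadaa" and "adabe"
DP table:
           a    d    a    b    e
      0    0    0    0    0    0
  d   0    0    1    1    1    1
  d   0    0    1    1    1    1
  a   0    1    1    2    2    2
  d   0    1    2    2    2    2
  a   0    1    2    3    3    3
  a   0    1    2    3    3    3
LCS length = dp[6][5] = 3

3


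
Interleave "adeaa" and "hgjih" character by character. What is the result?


Interleaving "adeaa" and "hgjih":
  Position 0: 'a' from first, 'h' from second => "ah"
  Position 1: 'd' from first, 'g' from second => "dg"
  Position 2: 'e' from first, 'j' from second => "ej"
  Position 3: 'a' from first, 'i' from second => "ai"
  Position 4: 'a' from first, 'h' from second => "ah"
Result: ahdgejaiah

ahdgejaiah


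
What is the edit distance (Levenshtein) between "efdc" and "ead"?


Computing edit distance: "efdc" -> "ead"
DP table:
           e    a    d
      0    1    2    3
  e   1    0    1    2
  f   2    1    1    2
  d   3    2    2    1
  c   4    3    3    2
Edit distance = dp[4][3] = 2

2


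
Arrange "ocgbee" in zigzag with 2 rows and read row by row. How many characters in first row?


Zigzag "ocgbee" into 2 rows:
Placing characters:
  'o' => row 0
  'c' => row 1
  'g' => row 0
  'b' => row 1
  'e' => row 0
  'e' => row 1
Rows:
  Row 0: "oge"
  Row 1: "cbe"
First row length: 3

3


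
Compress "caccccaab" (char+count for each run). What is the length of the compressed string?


Input: caccccaab
Runs:
  'c' x 1 => "c1"
  'a' x 1 => "a1"
  'c' x 4 => "c4"
  'a' x 2 => "a2"
  'b' x 1 => "b1"
Compressed: "c1a1c4a2b1"
Compressed length: 10

10


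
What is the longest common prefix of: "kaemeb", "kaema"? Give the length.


Words: kaemeb, kaema
  Position 0: all 'k' => match
  Position 1: all 'a' => match
  Position 2: all 'e' => match
  Position 3: all 'm' => match
  Position 4: ('e', 'a') => mismatch, stop
LCP = "kaem" (length 4)

4


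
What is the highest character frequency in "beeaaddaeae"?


Input: beeaaddaeae
Character counts:
  'a': 4
  'b': 1
  'd': 2
  'e': 4
Maximum frequency: 4

4


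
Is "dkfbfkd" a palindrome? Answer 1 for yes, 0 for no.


Input: dkfbfkd
Reversed: dkfbfkd
  Compare pos 0 ('d') with pos 6 ('d'): match
  Compare pos 1 ('k') with pos 5 ('k'): match
  Compare pos 2 ('f') with pos 4 ('f'): match
Result: palindrome

1


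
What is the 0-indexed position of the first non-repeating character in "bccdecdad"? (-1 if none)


Input: bccdecdad
Character frequencies:
  'a': 1
  'b': 1
  'c': 3
  'd': 3
  'e': 1
Scanning left to right for freq == 1:
  Position 0 ('b'): unique! => answer = 0

0


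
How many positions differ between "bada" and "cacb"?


Comparing "bada" and "cacb" position by position:
  Position 0: 'b' vs 'c' => DIFFER
  Position 1: 'a' vs 'a' => same
  Position 2: 'd' vs 'c' => DIFFER
  Position 3: 'a' vs 'b' => DIFFER
Positions that differ: 3

3


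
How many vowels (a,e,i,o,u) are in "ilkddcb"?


Input: ilkddcb
Checking each character:
  'i' at position 0: vowel (running total: 1)
  'l' at position 1: consonant
  'k' at position 2: consonant
  'd' at position 3: consonant
  'd' at position 4: consonant
  'c' at position 5: consonant
  'b' at position 6: consonant
Total vowels: 1

1


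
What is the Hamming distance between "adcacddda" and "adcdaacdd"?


Comparing "adcacddda" and "adcdaacdd" position by position:
  Position 0: 'a' vs 'a' => same
  Position 1: 'd' vs 'd' => same
  Position 2: 'c' vs 'c' => same
  Position 3: 'a' vs 'd' => differ
  Position 4: 'c' vs 'a' => differ
  Position 5: 'd' vs 'a' => differ
  Position 6: 'd' vs 'c' => differ
  Position 7: 'd' vs 'd' => same
  Position 8: 'a' vs 'd' => differ
Total differences (Hamming distance): 5

5


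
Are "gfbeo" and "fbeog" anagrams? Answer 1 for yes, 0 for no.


Strings: "gfbeo", "fbeog"
Sorted first:  befgo
Sorted second: befgo
Sorted forms match => anagrams

1


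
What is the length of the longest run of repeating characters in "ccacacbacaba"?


Input: "ccacacbacaba"
Scanning for longest run:
  Position 1 ('c'): continues run of 'c', length=2
  Position 2 ('a'): new char, reset run to 1
  Position 3 ('c'): new char, reset run to 1
  Position 4 ('a'): new char, reset run to 1
  Position 5 ('c'): new char, reset run to 1
  Position 6 ('b'): new char, reset run to 1
  Position 7 ('a'): new char, reset run to 1
  Position 8 ('c'): new char, reset run to 1
  Position 9 ('a'): new char, reset run to 1
  Position 10 ('b'): new char, reset run to 1
  Position 11 ('a'): new char, reset run to 1
Longest run: 'c' with length 2

2


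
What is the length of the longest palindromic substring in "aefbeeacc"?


Input: "aefbeeacc"
Checking substrings for palindromes:
  [4:6] "ee" (len 2) => palindrome
  [7:9] "cc" (len 2) => palindrome
Longest palindromic substring: "ee" with length 2

2


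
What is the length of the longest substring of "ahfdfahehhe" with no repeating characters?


Input: "ahfdfahehhe"
Sliding window (track last position of each char):
  Position 0 ('a'): window [0,0] length 1 -- new best
  Position 1 ('h'): window [0,1] length 2 -- new best
  Position 2 ('f'): window [0,2] length 3 -- new best
  Position 3 ('d'): window [0,3] length 4 -- new best
  Position 4 ('f'): repeat (last at 2), move window start to 3
  Position 4 ('f'): window [3,4] length 2
  Position 5 ('a'): window [3,5] length 3
  Position 6 ('h'): window [3,6] length 4
  Position 7 ('e'): window [3,7] length 5 -- new best
  Position 8 ('h'): repeat (last at 6), move window start to 7
  Position 8 ('h'): window [7,8] length 2
  Position 9 ('h'): repeat (last at 8), move window start to 9
  Position 9 ('h'): window [9,9] length 1
  Position 10 ('e'): window [9,10] length 2
Longest substring with no repeats: "dfahe" with length 5

5


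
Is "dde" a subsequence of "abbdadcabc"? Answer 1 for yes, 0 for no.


Check if "dde" is a subsequence of "abbdadcabc"
Greedy scan:
  Position 0 ('a'): no match needed
  Position 1 ('b'): no match needed
  Position 2 ('b'): no match needed
  Position 3 ('d'): matches sub[0] = 'd'
  Position 4 ('a'): no match needed
  Position 5 ('d'): matches sub[1] = 'd'
  Position 6 ('c'): no match needed
  Position 7 ('a'): no match needed
  Position 8 ('b'): no match needed
  Position 9 ('c'): no match needed
Only matched 2/3 characters => not a subsequence

0


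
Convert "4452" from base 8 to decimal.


Input: "4452" in base 8
Positional expansion:
  Digit '4' (value 4) x 8^3 = 2048
  Digit '4' (value 4) x 8^2 = 256
  Digit '5' (value 5) x 8^1 = 40
  Digit '2' (value 2) x 8^0 = 2
Sum = 2346

2346


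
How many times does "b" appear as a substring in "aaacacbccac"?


Searching for "b" in "aaacacbccac"
Scanning each position:
  Position 0: "a" => no
  Position 1: "a" => no
  Position 2: "a" => no
  Position 3: "c" => no
  Position 4: "a" => no
  Position 5: "c" => no
  Position 6: "b" => MATCH
  Position 7: "c" => no
  Position 8: "c" => no
  Position 9: "a" => no
  Position 10: "c" => no
Total occurrences: 1

1


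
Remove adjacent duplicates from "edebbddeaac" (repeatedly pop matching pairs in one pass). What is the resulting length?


Input: edebbddeaac
Stack-based adjacent duplicate removal:
  Read 'e': push. Stack: e
  Read 'd': push. Stack: ed
  Read 'e': push. Stack: ede
  Read 'b': push. Stack: edeb
  Read 'b': matches stack top 'b' => pop. Stack: ede
  Read 'd': push. Stack: eded
  Read 'd': matches stack top 'd' => pop. Stack: ede
  Read 'e': matches stack top 'e' => pop. Stack: ed
  Read 'a': push. Stack: eda
  Read 'a': matches stack top 'a' => pop. Stack: ed
  Read 'c': push. Stack: edc
Final stack: "edc" (length 3)

3


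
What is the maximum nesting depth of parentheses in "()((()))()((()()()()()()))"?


Input: "()((()))()((()()()()()()))"
Tracking depth:
  Position 0 '(': depth becomes 1
  Position 1 ')': depth becomes 0
  Position 2 '(': depth becomes 1
  Position 3 '(': depth becomes 2
  Position 4 '(': depth becomes 3
  Position 5 ')': depth becomes 2
  Position 6 ')': depth becomes 1
  Position 7 ')': depth becomes 0
  Position 8 '(': depth becomes 1
  Position 9 ')': depth becomes 0
  Position 10 '(': depth becomes 1
  Position 11 '(': depth becomes 2
  Position 12 '(': depth becomes 3
  Position 13 ')': depth becomes 2
  Position 14 '(': depth becomes 3
  Position 15 ')': depth becomes 2
  Position 16 '(': depth becomes 3
  Position 17 ')': depth becomes 2
  Position 18 '(': depth becomes 3
  Position 19 ')': depth becomes 2
  Position 20 '(': depth becomes 3
  Position 21 ')': depth becomes 2
  Position 22 '(': depth becomes 3
  Position 23 ')': depth becomes 2
  Position 24 ')': depth becomes 1
  Position 25 ')': depth becomes 0
Maximum depth reached: 3

3


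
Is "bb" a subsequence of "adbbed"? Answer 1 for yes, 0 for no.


Check if "bb" is a subsequence of "adbbed"
Greedy scan:
  Position 0 ('a'): no match needed
  Position 1 ('d'): no match needed
  Position 2 ('b'): matches sub[0] = 'b'
  Position 3 ('b'): matches sub[1] = 'b'
  Position 4 ('e'): no match needed
  Position 5 ('d'): no match needed
All 2 characters matched => is a subsequence

1


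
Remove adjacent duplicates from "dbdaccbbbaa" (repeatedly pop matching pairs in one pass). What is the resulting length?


Input: dbdaccbbbaa
Stack-based adjacent duplicate removal:
  Read 'd': push. Stack: d
  Read 'b': push. Stack: db
  Read 'd': push. Stack: dbd
  Read 'a': push. Stack: dbda
  Read 'c': push. Stack: dbdac
  Read 'c': matches stack top 'c' => pop. Stack: dbda
  Read 'b': push. Stack: dbdab
  Read 'b': matches stack top 'b' => pop. Stack: dbda
  Read 'b': push. Stack: dbdab
  Read 'a': push. Stack: dbdaba
  Read 'a': matches stack top 'a' => pop. Stack: dbdab
Final stack: "dbdab" (length 5)

5


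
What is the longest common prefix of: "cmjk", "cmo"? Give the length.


Words: cmjk, cmo
  Position 0: all 'c' => match
  Position 1: all 'm' => match
  Position 2: ('j', 'o') => mismatch, stop
LCP = "cm" (length 2)

2


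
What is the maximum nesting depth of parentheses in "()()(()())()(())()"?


Input: "()()(()())()(())()"
Tracking depth:
  Position 0 '(': depth becomes 1
  Position 1 ')': depth becomes 0
  Position 2 '(': depth becomes 1
  Position 3 ')': depth becomes 0
  Position 4 '(': depth becomes 1
  Position 5 '(': depth becomes 2
  Position 6 ')': depth becomes 1
  Position 7 '(': depth becomes 2
  Position 8 ')': depth becomes 1
  Position 9 ')': depth becomes 0
  Position 10 '(': depth becomes 1
  Position 11 ')': depth becomes 0
  Position 12 '(': depth becomes 1
  Position 13 '(': depth becomes 2
  Position 14 ')': depth becomes 1
  Position 15 ')': depth becomes 0
  Position 16 '(': depth becomes 1
  Position 17 ')': depth becomes 0
Maximum depth reached: 2

2


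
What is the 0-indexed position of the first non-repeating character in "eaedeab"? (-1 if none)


Input: eaedeab
Character frequencies:
  'a': 2
  'b': 1
  'd': 1
  'e': 3
Scanning left to right for freq == 1:
  Position 0 ('e'): freq=3, skip
  Position 1 ('a'): freq=2, skip
  Position 2 ('e'): freq=3, skip
  Position 3 ('d'): unique! => answer = 3

3


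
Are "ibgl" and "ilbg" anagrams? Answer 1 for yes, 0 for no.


Strings: "ibgl", "ilbg"
Sorted first:  bgil
Sorted second: bgil
Sorted forms match => anagrams

1


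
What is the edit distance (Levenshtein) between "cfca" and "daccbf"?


Computing edit distance: "cfca" -> "daccbf"
DP table:
           d    a    c    c    b    f
      0    1    2    3    4    5    6
  c   1    1    2    2    3    4    5
  f   2    2    2    3    3    4    4
  c   3    3    3    2    3    4    5
  a   4    4    3    3    3    4    5
Edit distance = dp[4][6] = 5

5


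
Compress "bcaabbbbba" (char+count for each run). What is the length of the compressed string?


Input: bcaabbbbba
Runs:
  'b' x 1 => "b1"
  'c' x 1 => "c1"
  'a' x 2 => "a2"
  'b' x 5 => "b5"
  'a' x 1 => "a1"
Compressed: "b1c1a2b5a1"
Compressed length: 10

10


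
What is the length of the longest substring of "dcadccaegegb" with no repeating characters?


Input: "dcadccaegegb"
Sliding window (track last position of each char):
  Position 0 ('d'): window [0,0] length 1 -- new best
  Position 1 ('c'): window [0,1] length 2 -- new best
  Position 2 ('a'): window [0,2] length 3 -- new best
  Position 3 ('d'): repeat (last at 0), move window start to 1
  Position 3 ('d'): window [1,3] length 3
  Position 4 ('c'): repeat (last at 1), move window start to 2
  Position 4 ('c'): window [2,4] length 3
  Position 5 ('c'): repeat (last at 4), move window start to 5
  Position 5 ('c'): window [5,5] length 1
  Position 6 ('a'): window [5,6] length 2
  Position 7 ('e'): window [5,7] length 3
  Position 8 ('g'): window [5,8] length 4 -- new best
  Position 9 ('e'): repeat (last at 7), move window start to 8
  Position 9 ('e'): window [8,9] length 2
  Position 10 ('g'): repeat (last at 8), move window start to 9
  Position 10 ('g'): window [9,10] length 2
  Position 11 ('b'): window [9,11] length 3
Longest substring with no repeats: "caeg" with length 4

4


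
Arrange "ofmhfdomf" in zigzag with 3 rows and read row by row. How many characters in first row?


Zigzag "ofmhfdomf" into 3 rows:
Placing characters:
  'o' => row 0
  'f' => row 1
  'm' => row 2
  'h' => row 1
  'f' => row 0
  'd' => row 1
  'o' => row 2
  'm' => row 1
  'f' => row 0
Rows:
  Row 0: "off"
  Row 1: "fhdm"
  Row 2: "mo"
First row length: 3

3


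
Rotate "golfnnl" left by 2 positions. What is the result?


Input: "golfnnl", rotate left by 2
First 2 characters: "go"
Remaining characters: "lfnnl"
Concatenate remaining + first: "lfnnl" + "go" = "lfnnlgo"

lfnnlgo


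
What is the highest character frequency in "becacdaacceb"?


Input: becacdaacceb
Character counts:
  'a': 3
  'b': 2
  'c': 4
  'd': 1
  'e': 2
Maximum frequency: 4

4


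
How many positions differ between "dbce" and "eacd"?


Comparing "dbce" and "eacd" position by position:
  Position 0: 'd' vs 'e' => DIFFER
  Position 1: 'b' vs 'a' => DIFFER
  Position 2: 'c' vs 'c' => same
  Position 3: 'e' vs 'd' => DIFFER
Positions that differ: 3

3


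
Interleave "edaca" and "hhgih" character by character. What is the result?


Interleaving "edaca" and "hhgih":
  Position 0: 'e' from first, 'h' from second => "eh"
  Position 1: 'd' from first, 'h' from second => "dh"
  Position 2: 'a' from first, 'g' from second => "ag"
  Position 3: 'c' from first, 'i' from second => "ci"
  Position 4: 'a' from first, 'h' from second => "ah"
Result: ehdhagciah

ehdhagciah


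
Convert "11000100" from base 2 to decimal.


Input: "11000100" in base 2
Positional expansion:
  Digit '1' (value 1) x 2^7 = 128
  Digit '1' (value 1) x 2^6 = 64
  Digit '0' (value 0) x 2^5 = 0
  Digit '0' (value 0) x 2^4 = 0
  Digit '0' (value 0) x 2^3 = 0
  Digit '1' (value 1) x 2^2 = 4
  Digit '0' (value 0) x 2^1 = 0
  Digit '0' (value 0) x 2^0 = 0
Sum = 196

196


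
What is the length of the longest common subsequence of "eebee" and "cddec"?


LCS of "eebee" and "cddec"
DP table:
           c    d    d    e    c
      0    0    0    0    0    0
  e   0    0    0    0    1    1
  e   0    0    0    0    1    1
  b   0    0    0    0    1    1
  e   0    0    0    0    1    1
  e   0    0    0    0    1    1
LCS length = dp[5][5] = 1

1


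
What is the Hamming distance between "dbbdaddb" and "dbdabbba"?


Comparing "dbbdaddb" and "dbdabbba" position by position:
  Position 0: 'd' vs 'd' => same
  Position 1: 'b' vs 'b' => same
  Position 2: 'b' vs 'd' => differ
  Position 3: 'd' vs 'a' => differ
  Position 4: 'a' vs 'b' => differ
  Position 5: 'd' vs 'b' => differ
  Position 6: 'd' vs 'b' => differ
  Position 7: 'b' vs 'a' => differ
Total differences (Hamming distance): 6

6


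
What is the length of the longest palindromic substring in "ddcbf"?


Input: "ddcbf"
Checking substrings for palindromes:
  [0:2] "dd" (len 2) => palindrome
Longest palindromic substring: "dd" with length 2

2


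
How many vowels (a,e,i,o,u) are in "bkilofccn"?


Input: bkilofccn
Checking each character:
  'b' at position 0: consonant
  'k' at position 1: consonant
  'i' at position 2: vowel (running total: 1)
  'l' at position 3: consonant
  'o' at position 4: vowel (running total: 2)
  'f' at position 5: consonant
  'c' at position 6: consonant
  'c' at position 7: consonant
  'n' at position 8: consonant
Total vowels: 2

2


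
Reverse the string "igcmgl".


Input: igcmgl
Reading characters right to left:
  Position 5: 'l'
  Position 4: 'g'
  Position 3: 'm'
  Position 2: 'c'
  Position 1: 'g'
  Position 0: 'i'
Reversed: lgmcgi

lgmcgi


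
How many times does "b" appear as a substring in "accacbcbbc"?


Searching for "b" in "accacbcbbc"
Scanning each position:
  Position 0: "a" => no
  Position 1: "c" => no
  Position 2: "c" => no
  Position 3: "a" => no
  Position 4: "c" => no
  Position 5: "b" => MATCH
  Position 6: "c" => no
  Position 7: "b" => MATCH
  Position 8: "b" => MATCH
  Position 9: "c" => no
Total occurrences: 3

3


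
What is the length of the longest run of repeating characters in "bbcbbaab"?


Input: "bbcbbaab"
Scanning for longest run:
  Position 1 ('b'): continues run of 'b', length=2
  Position 2 ('c'): new char, reset run to 1
  Position 3 ('b'): new char, reset run to 1
  Position 4 ('b'): continues run of 'b', length=2
  Position 5 ('a'): new char, reset run to 1
  Position 6 ('a'): continues run of 'a', length=2
  Position 7 ('b'): new char, reset run to 1
Longest run: 'b' with length 2

2


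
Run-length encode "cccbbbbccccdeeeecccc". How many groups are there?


Input: cccbbbbccccdeeeecccc
Scanning for consecutive runs:
  Group 1: 'c' x 3 (positions 0-2)
  Group 2: 'b' x 4 (positions 3-6)
  Group 3: 'c' x 4 (positions 7-10)
  Group 4: 'd' x 1 (positions 11-11)
  Group 5: 'e' x 4 (positions 12-15)
  Group 6: 'c' x 4 (positions 16-19)
Total groups: 6

6


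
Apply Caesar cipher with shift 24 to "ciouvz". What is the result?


Caesar cipher: shift "ciouvz" by 24
  'c' (pos 2) + 24 = pos 0 = 'a'
  'i' (pos 8) + 24 = pos 6 = 'g'
  'o' (pos 14) + 24 = pos 12 = 'm'
  'u' (pos 20) + 24 = pos 18 = 's'
  'v' (pos 21) + 24 = pos 19 = 't'
  'z' (pos 25) + 24 = pos 23 = 'x'
Result: agmstx

agmstx


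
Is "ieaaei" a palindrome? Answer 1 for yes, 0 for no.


Input: ieaaei
Reversed: ieaaei
  Compare pos 0 ('i') with pos 5 ('i'): match
  Compare pos 1 ('e') with pos 4 ('e'): match
  Compare pos 2 ('a') with pos 3 ('a'): match
Result: palindrome

1


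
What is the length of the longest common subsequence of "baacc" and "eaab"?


LCS of "baacc" and "eaab"
DP table:
           e    a    a    b
      0    0    0    0    0
  b   0    0    0    0    1
  a   0    0    1    1    1
  a   0    0    1    2    2
  c   0    0    1    2    2
  c   0    0    1    2    2
LCS length = dp[5][4] = 2

2


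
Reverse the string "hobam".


Input: hobam
Reading characters right to left:
  Position 4: 'm'
  Position 3: 'a'
  Position 2: 'b'
  Position 1: 'o'
  Position 0: 'h'
Reversed: maboh

maboh


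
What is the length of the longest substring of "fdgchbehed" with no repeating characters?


Input: "fdgchbehed"
Sliding window (track last position of each char):
  Position 0 ('f'): window [0,0] length 1 -- new best
  Position 1 ('d'): window [0,1] length 2 -- new best
  Position 2 ('g'): window [0,2] length 3 -- new best
  Position 3 ('c'): window [0,3] length 4 -- new best
  Position 4 ('h'): window [0,4] length 5 -- new best
  Position 5 ('b'): window [0,5] length 6 -- new best
  Position 6 ('e'): window [0,6] length 7 -- new best
  Position 7 ('h'): repeat (last at 4), move window start to 5
  Position 7 ('h'): window [5,7] length 3
  Position 8 ('e'): repeat (last at 6), move window start to 7
  Position 8 ('e'): window [7,8] length 2
  Position 9 ('d'): window [7,9] length 3
Longest substring with no repeats: "fdgchbe" with length 7

7


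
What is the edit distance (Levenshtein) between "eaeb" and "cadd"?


Computing edit distance: "eaeb" -> "cadd"
DP table:
           c    a    d    d
      0    1    2    3    4
  e   1    1    2    3    4
  a   2    2    1    2    3
  e   3    3    2    2    3
  b   4    4    3    3    3
Edit distance = dp[4][4] = 3

3


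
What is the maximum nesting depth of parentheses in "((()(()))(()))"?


Input: "((()(()))(()))"
Tracking depth:
  Position 0 '(': depth becomes 1
  Position 1 '(': depth becomes 2
  Position 2 '(': depth becomes 3
  Position 3 ')': depth becomes 2
  Position 4 '(': depth becomes 3
  Position 5 '(': depth becomes 4
  Position 6 ')': depth becomes 3
  Position 7 ')': depth becomes 2
  Position 8 ')': depth becomes 1
  Position 9 '(': depth becomes 2
  Position 10 '(': depth becomes 3
  Position 11 ')': depth becomes 2
  Position 12 ')': depth becomes 1
  Position 13 ')': depth becomes 0
Maximum depth reached: 4

4


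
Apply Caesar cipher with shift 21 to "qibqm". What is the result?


Caesar cipher: shift "qibqm" by 21
  'q' (pos 16) + 21 = pos 11 = 'l'
  'i' (pos 8) + 21 = pos 3 = 'd'
  'b' (pos 1) + 21 = pos 22 = 'w'
  'q' (pos 16) + 21 = pos 11 = 'l'
  'm' (pos 12) + 21 = pos 7 = 'h'
Result: ldwlh

ldwlh


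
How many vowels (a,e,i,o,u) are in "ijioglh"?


Input: ijioglh
Checking each character:
  'i' at position 0: vowel (running total: 1)
  'j' at position 1: consonant
  'i' at position 2: vowel (running total: 2)
  'o' at position 3: vowel (running total: 3)
  'g' at position 4: consonant
  'l' at position 5: consonant
  'h' at position 6: consonant
Total vowels: 3

3


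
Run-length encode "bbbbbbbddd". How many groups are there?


Input: bbbbbbbddd
Scanning for consecutive runs:
  Group 1: 'b' x 7 (positions 0-6)
  Group 2: 'd' x 3 (positions 7-9)
Total groups: 2

2


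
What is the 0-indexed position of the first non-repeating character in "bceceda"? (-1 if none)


Input: bceceda
Character frequencies:
  'a': 1
  'b': 1
  'c': 2
  'd': 1
  'e': 2
Scanning left to right for freq == 1:
  Position 0 ('b'): unique! => answer = 0

0


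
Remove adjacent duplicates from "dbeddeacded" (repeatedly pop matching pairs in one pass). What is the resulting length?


Input: dbeddeacded
Stack-based adjacent duplicate removal:
  Read 'd': push. Stack: d
  Read 'b': push. Stack: db
  Read 'e': push. Stack: dbe
  Read 'd': push. Stack: dbed
  Read 'd': matches stack top 'd' => pop. Stack: dbe
  Read 'e': matches stack top 'e' => pop. Stack: db
  Read 'a': push. Stack: dba
  Read 'c': push. Stack: dbac
  Read 'd': push. Stack: dbacd
  Read 'e': push. Stack: dbacde
  Read 'd': push. Stack: dbacded
Final stack: "dbacded" (length 7)

7


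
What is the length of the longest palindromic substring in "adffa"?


Input: "adffa"
Checking substrings for palindromes:
  [2:4] "ff" (len 2) => palindrome
Longest palindromic substring: "ff" with length 2

2


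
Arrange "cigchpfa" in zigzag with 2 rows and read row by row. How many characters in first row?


Zigzag "cigchpfa" into 2 rows:
Placing characters:
  'c' => row 0
  'i' => row 1
  'g' => row 0
  'c' => row 1
  'h' => row 0
  'p' => row 1
  'f' => row 0
  'a' => row 1
Rows:
  Row 0: "cghf"
  Row 1: "icpa"
First row length: 4

4


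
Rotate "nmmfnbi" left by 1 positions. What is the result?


Input: "nmmfnbi", rotate left by 1
First 1 characters: "n"
Remaining characters: "mmfnbi"
Concatenate remaining + first: "mmfnbi" + "n" = "mmfnbin"

mmfnbin


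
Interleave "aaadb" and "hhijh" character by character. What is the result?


Interleaving "aaadb" and "hhijh":
  Position 0: 'a' from first, 'h' from second => "ah"
  Position 1: 'a' from first, 'h' from second => "ah"
  Position 2: 'a' from first, 'i' from second => "ai"
  Position 3: 'd' from first, 'j' from second => "dj"
  Position 4: 'b' from first, 'h' from second => "bh"
Result: ahahaidjbh

ahahaidjbh


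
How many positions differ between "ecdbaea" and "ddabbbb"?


Comparing "ecdbaea" and "ddabbbb" position by position:
  Position 0: 'e' vs 'd' => DIFFER
  Position 1: 'c' vs 'd' => DIFFER
  Position 2: 'd' vs 'a' => DIFFER
  Position 3: 'b' vs 'b' => same
  Position 4: 'a' vs 'b' => DIFFER
  Position 5: 'e' vs 'b' => DIFFER
  Position 6: 'a' vs 'b' => DIFFER
Positions that differ: 6

6


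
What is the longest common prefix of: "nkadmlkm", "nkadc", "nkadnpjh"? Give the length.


Words: nkadmlkm, nkadc, nkadnpjh
  Position 0: all 'n' => match
  Position 1: all 'k' => match
  Position 2: all 'a' => match
  Position 3: all 'd' => match
  Position 4: ('m', 'c', 'n') => mismatch, stop
LCP = "nkad" (length 4)

4


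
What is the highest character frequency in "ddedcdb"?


Input: ddedcdb
Character counts:
  'b': 1
  'c': 1
  'd': 4
  'e': 1
Maximum frequency: 4

4


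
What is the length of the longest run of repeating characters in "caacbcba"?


Input: "caacbcba"
Scanning for longest run:
  Position 1 ('a'): new char, reset run to 1
  Position 2 ('a'): continues run of 'a', length=2
  Position 3 ('c'): new char, reset run to 1
  Position 4 ('b'): new char, reset run to 1
  Position 5 ('c'): new char, reset run to 1
  Position 6 ('b'): new char, reset run to 1
  Position 7 ('a'): new char, reset run to 1
Longest run: 'a' with length 2

2


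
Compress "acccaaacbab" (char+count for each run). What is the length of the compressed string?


Input: acccaaacbab
Runs:
  'a' x 1 => "a1"
  'c' x 3 => "c3"
  'a' x 3 => "a3"
  'c' x 1 => "c1"
  'b' x 1 => "b1"
  'a' x 1 => "a1"
  'b' x 1 => "b1"
Compressed: "a1c3a3c1b1a1b1"
Compressed length: 14

14


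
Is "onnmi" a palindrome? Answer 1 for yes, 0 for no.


Input: onnmi
Reversed: imnno
  Compare pos 0 ('o') with pos 4 ('i'): MISMATCH
  Compare pos 1 ('n') with pos 3 ('m'): MISMATCH
Result: not a palindrome

0


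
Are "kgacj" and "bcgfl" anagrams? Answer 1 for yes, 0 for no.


Strings: "kgacj", "bcgfl"
Sorted first:  acgjk
Sorted second: bcfgl
Differ at position 0: 'a' vs 'b' => not anagrams

0


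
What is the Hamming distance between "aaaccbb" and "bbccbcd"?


Comparing "aaaccbb" and "bbccbcd" position by position:
  Position 0: 'a' vs 'b' => differ
  Position 1: 'a' vs 'b' => differ
  Position 2: 'a' vs 'c' => differ
  Position 3: 'c' vs 'c' => same
  Position 4: 'c' vs 'b' => differ
  Position 5: 'b' vs 'c' => differ
  Position 6: 'b' vs 'd' => differ
Total differences (Hamming distance): 6

6


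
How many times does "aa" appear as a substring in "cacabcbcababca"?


Searching for "aa" in "cacabcbcababca"
Scanning each position:
  Position 0: "ca" => no
  Position 1: "ac" => no
  Position 2: "ca" => no
  Position 3: "ab" => no
  Position 4: "bc" => no
  Position 5: "cb" => no
  Position 6: "bc" => no
  Position 7: "ca" => no
  Position 8: "ab" => no
  Position 9: "ba" => no
  Position 10: "ab" => no
  Position 11: "bc" => no
  Position 12: "ca" => no
Total occurrences: 0

0


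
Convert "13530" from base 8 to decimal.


Input: "13530" in base 8
Positional expansion:
  Digit '1' (value 1) x 8^4 = 4096
  Digit '3' (value 3) x 8^3 = 1536
  Digit '5' (value 5) x 8^2 = 320
  Digit '3' (value 3) x 8^1 = 24
  Digit '0' (value 0) x 8^0 = 0
Sum = 5976

5976


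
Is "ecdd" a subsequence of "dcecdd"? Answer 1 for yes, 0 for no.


Check if "ecdd" is a subsequence of "dcecdd"
Greedy scan:
  Position 0 ('d'): no match needed
  Position 1 ('c'): no match needed
  Position 2 ('e'): matches sub[0] = 'e'
  Position 3 ('c'): matches sub[1] = 'c'
  Position 4 ('d'): matches sub[2] = 'd'
  Position 5 ('d'): matches sub[3] = 'd'
All 4 characters matched => is a subsequence

1


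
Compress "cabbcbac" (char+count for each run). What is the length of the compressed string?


Input: cabbcbac
Runs:
  'c' x 1 => "c1"
  'a' x 1 => "a1"
  'b' x 2 => "b2"
  'c' x 1 => "c1"
  'b' x 1 => "b1"
  'a' x 1 => "a1"
  'c' x 1 => "c1"
Compressed: "c1a1b2c1b1a1c1"
Compressed length: 14

14


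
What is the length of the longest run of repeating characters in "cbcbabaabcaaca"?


Input: "cbcbabaabcaaca"
Scanning for longest run:
  Position 1 ('b'): new char, reset run to 1
  Position 2 ('c'): new char, reset run to 1
  Position 3 ('b'): new char, reset run to 1
  Position 4 ('a'): new char, reset run to 1
  Position 5 ('b'): new char, reset run to 1
  Position 6 ('a'): new char, reset run to 1
  Position 7 ('a'): continues run of 'a', length=2
  Position 8 ('b'): new char, reset run to 1
  Position 9 ('c'): new char, reset run to 1
  Position 10 ('a'): new char, reset run to 1
  Position 11 ('a'): continues run of 'a', length=2
  Position 12 ('c'): new char, reset run to 1
  Position 13 ('a'): new char, reset run to 1
Longest run: 'a' with length 2

2


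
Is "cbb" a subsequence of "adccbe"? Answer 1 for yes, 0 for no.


Check if "cbb" is a subsequence of "adccbe"
Greedy scan:
  Position 0 ('a'): no match needed
  Position 1 ('d'): no match needed
  Position 2 ('c'): matches sub[0] = 'c'
  Position 3 ('c'): no match needed
  Position 4 ('b'): matches sub[1] = 'b'
  Position 5 ('e'): no match needed
Only matched 2/3 characters => not a subsequence

0


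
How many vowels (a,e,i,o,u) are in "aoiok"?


Input: aoiok
Checking each character:
  'a' at position 0: vowel (running total: 1)
  'o' at position 1: vowel (running total: 2)
  'i' at position 2: vowel (running total: 3)
  'o' at position 3: vowel (running total: 4)
  'k' at position 4: consonant
Total vowels: 4

4


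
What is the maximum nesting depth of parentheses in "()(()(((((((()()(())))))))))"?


Input: "()(()(((((((()()(())))))))))"
Tracking depth:
  Position 0 '(': depth becomes 1
  Position 1 ')': depth becomes 0
  Position 2 '(': depth becomes 1
  Position 3 '(': depth becomes 2
  Position 4 ')': depth becomes 1
  Position 5 '(': depth becomes 2
  Position 6 '(': depth becomes 3
  Position 7 '(': depth becomes 4
  Position 8 '(': depth becomes 5
  Position 9 '(': depth becomes 6
  Position 10 '(': depth becomes 7
  Position 11 '(': depth becomes 8
  Position 12 '(': depth becomes 9
  Position 13 ')': depth becomes 8
  Position 14 '(': depth becomes 9
  Position 15 ')': depth becomes 8
  Position 16 '(': depth becomes 9
  Position 17 '(': depth becomes 10
  Position 18 ')': depth becomes 9
  Position 19 ')': depth becomes 8
  Position 20 ')': depth becomes 7
  Position 21 ')': depth becomes 6
  Position 22 ')': depth becomes 5
  Position 23 ')': depth becomes 4
  Position 24 ')': depth becomes 3
  Position 25 ')': depth becomes 2
  Position 26 ')': depth becomes 1
  Position 27 ')': depth becomes 0
Maximum depth reached: 10

10


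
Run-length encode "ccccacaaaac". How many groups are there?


Input: ccccacaaaac
Scanning for consecutive runs:
  Group 1: 'c' x 4 (positions 0-3)
  Group 2: 'a' x 1 (positions 4-4)
  Group 3: 'c' x 1 (positions 5-5)
  Group 4: 'a' x 4 (positions 6-9)
  Group 5: 'c' x 1 (positions 10-10)
Total groups: 5

5


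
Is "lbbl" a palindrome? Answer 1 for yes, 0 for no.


Input: lbbl
Reversed: lbbl
  Compare pos 0 ('l') with pos 3 ('l'): match
  Compare pos 1 ('b') with pos 2 ('b'): match
Result: palindrome

1


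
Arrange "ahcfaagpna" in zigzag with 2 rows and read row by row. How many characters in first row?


Zigzag "ahcfaagpna" into 2 rows:
Placing characters:
  'a' => row 0
  'h' => row 1
  'c' => row 0
  'f' => row 1
  'a' => row 0
  'a' => row 1
  'g' => row 0
  'p' => row 1
  'n' => row 0
  'a' => row 1
Rows:
  Row 0: "acagn"
  Row 1: "hfapa"
First row length: 5

5


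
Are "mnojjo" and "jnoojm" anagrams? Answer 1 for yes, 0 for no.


Strings: "mnojjo", "jnoojm"
Sorted first:  jjmnoo
Sorted second: jjmnoo
Sorted forms match => anagrams

1


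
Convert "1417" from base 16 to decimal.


Input: "1417" in base 16
Positional expansion:
  Digit '1' (value 1) x 16^3 = 4096
  Digit '4' (value 4) x 16^2 = 1024
  Digit '1' (value 1) x 16^1 = 16
  Digit '7' (value 7) x 16^0 = 7
Sum = 5143

5143


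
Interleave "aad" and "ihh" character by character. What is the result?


Interleaving "aad" and "ihh":
  Position 0: 'a' from first, 'i' from second => "ai"
  Position 1: 'a' from first, 'h' from second => "ah"
  Position 2: 'd' from first, 'h' from second => "dh"
Result: aiahdh

aiahdh


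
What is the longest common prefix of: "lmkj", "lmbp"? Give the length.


Words: lmkj, lmbp
  Position 0: all 'l' => match
  Position 1: all 'm' => match
  Position 2: ('k', 'b') => mismatch, stop
LCP = "lm" (length 2)

2


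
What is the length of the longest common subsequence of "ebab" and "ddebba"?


LCS of "ebab" and "ddebba"
DP table:
           d    d    e    b    b    a
      0    0    0    0    0    0    0
  e   0    0    0    1    1    1    1
  b   0    0    0    1    2    2    2
  a   0    0    0    1    2    2    3
  b   0    0    0    1    2    3    3
LCS length = dp[4][6] = 3

3


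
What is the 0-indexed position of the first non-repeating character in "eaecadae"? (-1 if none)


Input: eaecadae
Character frequencies:
  'a': 3
  'c': 1
  'd': 1
  'e': 3
Scanning left to right for freq == 1:
  Position 0 ('e'): freq=3, skip
  Position 1 ('a'): freq=3, skip
  Position 2 ('e'): freq=3, skip
  Position 3 ('c'): unique! => answer = 3

3


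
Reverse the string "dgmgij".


Input: dgmgij
Reading characters right to left:
  Position 5: 'j'
  Position 4: 'i'
  Position 3: 'g'
  Position 2: 'm'
  Position 1: 'g'
  Position 0: 'd'
Reversed: jigmgd

jigmgd


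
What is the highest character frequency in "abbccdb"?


Input: abbccdb
Character counts:
  'a': 1
  'b': 3
  'c': 2
  'd': 1
Maximum frequency: 3

3


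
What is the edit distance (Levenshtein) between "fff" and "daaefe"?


Computing edit distance: "fff" -> "daaefe"
DP table:
           d    a    a    e    f    e
      0    1    2    3    4    5    6
  f   1    1    2    3    4    4    5
  f   2    2    2    3    4    4    5
  f   3    3    3    3    4    4    5
Edit distance = dp[3][6] = 5

5


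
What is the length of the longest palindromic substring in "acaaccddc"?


Input: "acaaccddc"
Checking substrings for palindromes:
  [1:5] "caac" (len 4) => palindrome
  [5:9] "cddc" (len 4) => palindrome
  [0:3] "aca" (len 3) => palindrome
  [2:4] "aa" (len 2) => palindrome
  [4:6] "cc" (len 2) => palindrome
  [6:8] "dd" (len 2) => palindrome
Longest palindromic substring: "caac" with length 4

4
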